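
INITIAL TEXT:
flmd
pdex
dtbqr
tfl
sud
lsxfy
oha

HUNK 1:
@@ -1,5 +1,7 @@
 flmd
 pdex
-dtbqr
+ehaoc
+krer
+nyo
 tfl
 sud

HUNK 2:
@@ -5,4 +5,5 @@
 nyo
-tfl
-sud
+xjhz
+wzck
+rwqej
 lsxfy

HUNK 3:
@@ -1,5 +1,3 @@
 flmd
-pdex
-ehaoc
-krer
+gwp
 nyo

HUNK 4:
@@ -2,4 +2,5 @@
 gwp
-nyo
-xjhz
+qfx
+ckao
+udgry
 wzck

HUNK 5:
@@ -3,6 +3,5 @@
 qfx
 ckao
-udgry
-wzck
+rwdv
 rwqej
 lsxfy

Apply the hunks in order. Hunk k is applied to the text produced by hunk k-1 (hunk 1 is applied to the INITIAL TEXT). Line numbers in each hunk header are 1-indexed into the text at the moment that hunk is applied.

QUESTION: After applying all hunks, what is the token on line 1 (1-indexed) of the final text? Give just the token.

Answer: flmd

Derivation:
Hunk 1: at line 1 remove [dtbqr] add [ehaoc,krer,nyo] -> 9 lines: flmd pdex ehaoc krer nyo tfl sud lsxfy oha
Hunk 2: at line 5 remove [tfl,sud] add [xjhz,wzck,rwqej] -> 10 lines: flmd pdex ehaoc krer nyo xjhz wzck rwqej lsxfy oha
Hunk 3: at line 1 remove [pdex,ehaoc,krer] add [gwp] -> 8 lines: flmd gwp nyo xjhz wzck rwqej lsxfy oha
Hunk 4: at line 2 remove [nyo,xjhz] add [qfx,ckao,udgry] -> 9 lines: flmd gwp qfx ckao udgry wzck rwqej lsxfy oha
Hunk 5: at line 3 remove [udgry,wzck] add [rwdv] -> 8 lines: flmd gwp qfx ckao rwdv rwqej lsxfy oha
Final line 1: flmd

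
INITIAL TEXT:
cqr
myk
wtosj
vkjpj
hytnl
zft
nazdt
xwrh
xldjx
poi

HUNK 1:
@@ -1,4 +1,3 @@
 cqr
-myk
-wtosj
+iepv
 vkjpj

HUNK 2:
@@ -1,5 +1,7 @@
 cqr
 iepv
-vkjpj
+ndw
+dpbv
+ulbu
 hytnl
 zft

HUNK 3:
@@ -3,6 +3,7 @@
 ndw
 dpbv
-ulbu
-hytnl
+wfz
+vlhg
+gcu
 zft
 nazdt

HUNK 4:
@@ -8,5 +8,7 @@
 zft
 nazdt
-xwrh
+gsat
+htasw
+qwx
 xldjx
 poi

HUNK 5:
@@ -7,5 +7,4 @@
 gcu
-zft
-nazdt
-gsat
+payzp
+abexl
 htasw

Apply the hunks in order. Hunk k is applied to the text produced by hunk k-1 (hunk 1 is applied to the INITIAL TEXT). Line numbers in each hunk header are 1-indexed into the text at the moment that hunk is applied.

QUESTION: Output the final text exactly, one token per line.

Hunk 1: at line 1 remove [myk,wtosj] add [iepv] -> 9 lines: cqr iepv vkjpj hytnl zft nazdt xwrh xldjx poi
Hunk 2: at line 1 remove [vkjpj] add [ndw,dpbv,ulbu] -> 11 lines: cqr iepv ndw dpbv ulbu hytnl zft nazdt xwrh xldjx poi
Hunk 3: at line 3 remove [ulbu,hytnl] add [wfz,vlhg,gcu] -> 12 lines: cqr iepv ndw dpbv wfz vlhg gcu zft nazdt xwrh xldjx poi
Hunk 4: at line 8 remove [xwrh] add [gsat,htasw,qwx] -> 14 lines: cqr iepv ndw dpbv wfz vlhg gcu zft nazdt gsat htasw qwx xldjx poi
Hunk 5: at line 7 remove [zft,nazdt,gsat] add [payzp,abexl] -> 13 lines: cqr iepv ndw dpbv wfz vlhg gcu payzp abexl htasw qwx xldjx poi

Answer: cqr
iepv
ndw
dpbv
wfz
vlhg
gcu
payzp
abexl
htasw
qwx
xldjx
poi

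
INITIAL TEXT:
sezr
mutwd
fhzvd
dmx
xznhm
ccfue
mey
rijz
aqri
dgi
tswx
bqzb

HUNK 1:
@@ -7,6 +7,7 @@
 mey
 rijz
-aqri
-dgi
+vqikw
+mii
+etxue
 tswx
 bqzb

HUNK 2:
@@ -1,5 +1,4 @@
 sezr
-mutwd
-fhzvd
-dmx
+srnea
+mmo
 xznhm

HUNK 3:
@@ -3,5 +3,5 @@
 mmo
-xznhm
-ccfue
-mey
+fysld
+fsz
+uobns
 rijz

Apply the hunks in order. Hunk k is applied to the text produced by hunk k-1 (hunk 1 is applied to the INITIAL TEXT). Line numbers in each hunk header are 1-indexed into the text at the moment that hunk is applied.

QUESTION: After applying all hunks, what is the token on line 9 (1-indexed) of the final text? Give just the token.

Hunk 1: at line 7 remove [aqri,dgi] add [vqikw,mii,etxue] -> 13 lines: sezr mutwd fhzvd dmx xznhm ccfue mey rijz vqikw mii etxue tswx bqzb
Hunk 2: at line 1 remove [mutwd,fhzvd,dmx] add [srnea,mmo] -> 12 lines: sezr srnea mmo xznhm ccfue mey rijz vqikw mii etxue tswx bqzb
Hunk 3: at line 3 remove [xznhm,ccfue,mey] add [fysld,fsz,uobns] -> 12 lines: sezr srnea mmo fysld fsz uobns rijz vqikw mii etxue tswx bqzb
Final line 9: mii

Answer: mii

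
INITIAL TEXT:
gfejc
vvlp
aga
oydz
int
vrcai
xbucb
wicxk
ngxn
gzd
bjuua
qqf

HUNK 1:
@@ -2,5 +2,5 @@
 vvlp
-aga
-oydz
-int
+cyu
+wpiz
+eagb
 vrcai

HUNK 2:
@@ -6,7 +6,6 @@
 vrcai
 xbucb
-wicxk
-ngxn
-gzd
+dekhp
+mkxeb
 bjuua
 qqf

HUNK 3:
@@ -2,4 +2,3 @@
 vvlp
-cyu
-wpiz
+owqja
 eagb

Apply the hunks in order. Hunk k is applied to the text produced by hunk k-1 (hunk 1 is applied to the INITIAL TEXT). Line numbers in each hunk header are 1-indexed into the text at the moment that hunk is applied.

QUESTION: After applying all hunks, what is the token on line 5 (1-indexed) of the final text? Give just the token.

Hunk 1: at line 2 remove [aga,oydz,int] add [cyu,wpiz,eagb] -> 12 lines: gfejc vvlp cyu wpiz eagb vrcai xbucb wicxk ngxn gzd bjuua qqf
Hunk 2: at line 6 remove [wicxk,ngxn,gzd] add [dekhp,mkxeb] -> 11 lines: gfejc vvlp cyu wpiz eagb vrcai xbucb dekhp mkxeb bjuua qqf
Hunk 3: at line 2 remove [cyu,wpiz] add [owqja] -> 10 lines: gfejc vvlp owqja eagb vrcai xbucb dekhp mkxeb bjuua qqf
Final line 5: vrcai

Answer: vrcai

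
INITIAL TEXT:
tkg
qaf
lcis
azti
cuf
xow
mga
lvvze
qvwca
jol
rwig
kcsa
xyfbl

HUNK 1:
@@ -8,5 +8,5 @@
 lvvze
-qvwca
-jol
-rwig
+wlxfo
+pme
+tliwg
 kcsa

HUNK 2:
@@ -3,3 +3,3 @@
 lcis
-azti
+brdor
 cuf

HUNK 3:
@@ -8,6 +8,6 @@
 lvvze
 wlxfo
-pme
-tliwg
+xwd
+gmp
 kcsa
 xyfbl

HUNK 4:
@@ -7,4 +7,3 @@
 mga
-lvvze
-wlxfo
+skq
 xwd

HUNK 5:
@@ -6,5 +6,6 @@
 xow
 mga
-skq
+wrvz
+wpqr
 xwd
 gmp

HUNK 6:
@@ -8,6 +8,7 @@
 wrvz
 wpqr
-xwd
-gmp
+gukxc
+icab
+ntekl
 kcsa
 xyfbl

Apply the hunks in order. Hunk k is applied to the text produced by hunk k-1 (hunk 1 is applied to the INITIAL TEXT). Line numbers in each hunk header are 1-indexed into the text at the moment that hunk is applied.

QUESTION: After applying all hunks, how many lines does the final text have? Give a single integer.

Answer: 14

Derivation:
Hunk 1: at line 8 remove [qvwca,jol,rwig] add [wlxfo,pme,tliwg] -> 13 lines: tkg qaf lcis azti cuf xow mga lvvze wlxfo pme tliwg kcsa xyfbl
Hunk 2: at line 3 remove [azti] add [brdor] -> 13 lines: tkg qaf lcis brdor cuf xow mga lvvze wlxfo pme tliwg kcsa xyfbl
Hunk 3: at line 8 remove [pme,tliwg] add [xwd,gmp] -> 13 lines: tkg qaf lcis brdor cuf xow mga lvvze wlxfo xwd gmp kcsa xyfbl
Hunk 4: at line 7 remove [lvvze,wlxfo] add [skq] -> 12 lines: tkg qaf lcis brdor cuf xow mga skq xwd gmp kcsa xyfbl
Hunk 5: at line 6 remove [skq] add [wrvz,wpqr] -> 13 lines: tkg qaf lcis brdor cuf xow mga wrvz wpqr xwd gmp kcsa xyfbl
Hunk 6: at line 8 remove [xwd,gmp] add [gukxc,icab,ntekl] -> 14 lines: tkg qaf lcis brdor cuf xow mga wrvz wpqr gukxc icab ntekl kcsa xyfbl
Final line count: 14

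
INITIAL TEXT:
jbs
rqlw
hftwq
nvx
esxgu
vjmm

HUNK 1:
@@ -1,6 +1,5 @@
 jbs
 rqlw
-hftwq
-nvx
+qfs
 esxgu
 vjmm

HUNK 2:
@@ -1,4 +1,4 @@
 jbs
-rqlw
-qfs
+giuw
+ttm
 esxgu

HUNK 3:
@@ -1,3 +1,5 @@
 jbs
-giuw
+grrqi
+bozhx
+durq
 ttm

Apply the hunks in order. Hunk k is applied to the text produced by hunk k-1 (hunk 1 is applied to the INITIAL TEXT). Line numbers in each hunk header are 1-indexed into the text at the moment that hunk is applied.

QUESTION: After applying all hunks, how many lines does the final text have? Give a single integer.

Answer: 7

Derivation:
Hunk 1: at line 1 remove [hftwq,nvx] add [qfs] -> 5 lines: jbs rqlw qfs esxgu vjmm
Hunk 2: at line 1 remove [rqlw,qfs] add [giuw,ttm] -> 5 lines: jbs giuw ttm esxgu vjmm
Hunk 3: at line 1 remove [giuw] add [grrqi,bozhx,durq] -> 7 lines: jbs grrqi bozhx durq ttm esxgu vjmm
Final line count: 7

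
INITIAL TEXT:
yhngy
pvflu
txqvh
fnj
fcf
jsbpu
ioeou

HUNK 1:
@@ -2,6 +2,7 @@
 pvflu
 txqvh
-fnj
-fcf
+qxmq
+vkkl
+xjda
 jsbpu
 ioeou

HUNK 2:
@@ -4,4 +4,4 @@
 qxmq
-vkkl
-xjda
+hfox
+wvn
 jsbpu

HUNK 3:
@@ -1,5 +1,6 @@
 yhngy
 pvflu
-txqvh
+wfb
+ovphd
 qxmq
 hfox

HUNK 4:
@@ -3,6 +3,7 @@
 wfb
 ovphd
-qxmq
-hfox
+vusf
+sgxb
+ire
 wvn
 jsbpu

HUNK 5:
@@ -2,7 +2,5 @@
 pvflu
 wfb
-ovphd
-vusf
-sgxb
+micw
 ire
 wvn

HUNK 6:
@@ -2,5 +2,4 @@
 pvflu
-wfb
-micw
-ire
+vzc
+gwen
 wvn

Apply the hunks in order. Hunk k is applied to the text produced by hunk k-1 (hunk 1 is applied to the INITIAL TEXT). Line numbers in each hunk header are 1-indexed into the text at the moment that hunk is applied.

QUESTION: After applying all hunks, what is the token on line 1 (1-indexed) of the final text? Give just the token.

Answer: yhngy

Derivation:
Hunk 1: at line 2 remove [fnj,fcf] add [qxmq,vkkl,xjda] -> 8 lines: yhngy pvflu txqvh qxmq vkkl xjda jsbpu ioeou
Hunk 2: at line 4 remove [vkkl,xjda] add [hfox,wvn] -> 8 lines: yhngy pvflu txqvh qxmq hfox wvn jsbpu ioeou
Hunk 3: at line 1 remove [txqvh] add [wfb,ovphd] -> 9 lines: yhngy pvflu wfb ovphd qxmq hfox wvn jsbpu ioeou
Hunk 4: at line 3 remove [qxmq,hfox] add [vusf,sgxb,ire] -> 10 lines: yhngy pvflu wfb ovphd vusf sgxb ire wvn jsbpu ioeou
Hunk 5: at line 2 remove [ovphd,vusf,sgxb] add [micw] -> 8 lines: yhngy pvflu wfb micw ire wvn jsbpu ioeou
Hunk 6: at line 2 remove [wfb,micw,ire] add [vzc,gwen] -> 7 lines: yhngy pvflu vzc gwen wvn jsbpu ioeou
Final line 1: yhngy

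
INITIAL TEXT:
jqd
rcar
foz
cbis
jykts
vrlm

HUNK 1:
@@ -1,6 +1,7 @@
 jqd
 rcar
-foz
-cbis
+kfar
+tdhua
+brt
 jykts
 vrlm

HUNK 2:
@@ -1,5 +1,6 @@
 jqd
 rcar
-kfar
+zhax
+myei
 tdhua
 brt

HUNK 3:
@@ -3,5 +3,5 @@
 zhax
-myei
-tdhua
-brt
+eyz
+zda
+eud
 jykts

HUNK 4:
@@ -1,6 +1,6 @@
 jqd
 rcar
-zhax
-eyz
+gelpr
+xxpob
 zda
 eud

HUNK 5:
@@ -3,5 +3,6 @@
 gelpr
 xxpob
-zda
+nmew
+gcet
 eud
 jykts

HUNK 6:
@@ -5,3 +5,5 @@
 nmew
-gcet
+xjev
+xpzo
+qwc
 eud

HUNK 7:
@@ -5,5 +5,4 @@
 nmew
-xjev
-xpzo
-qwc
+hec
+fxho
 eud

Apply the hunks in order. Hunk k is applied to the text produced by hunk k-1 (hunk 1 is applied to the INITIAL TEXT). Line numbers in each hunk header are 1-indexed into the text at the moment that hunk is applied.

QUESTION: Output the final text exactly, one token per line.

Hunk 1: at line 1 remove [foz,cbis] add [kfar,tdhua,brt] -> 7 lines: jqd rcar kfar tdhua brt jykts vrlm
Hunk 2: at line 1 remove [kfar] add [zhax,myei] -> 8 lines: jqd rcar zhax myei tdhua brt jykts vrlm
Hunk 3: at line 3 remove [myei,tdhua,brt] add [eyz,zda,eud] -> 8 lines: jqd rcar zhax eyz zda eud jykts vrlm
Hunk 4: at line 1 remove [zhax,eyz] add [gelpr,xxpob] -> 8 lines: jqd rcar gelpr xxpob zda eud jykts vrlm
Hunk 5: at line 3 remove [zda] add [nmew,gcet] -> 9 lines: jqd rcar gelpr xxpob nmew gcet eud jykts vrlm
Hunk 6: at line 5 remove [gcet] add [xjev,xpzo,qwc] -> 11 lines: jqd rcar gelpr xxpob nmew xjev xpzo qwc eud jykts vrlm
Hunk 7: at line 5 remove [xjev,xpzo,qwc] add [hec,fxho] -> 10 lines: jqd rcar gelpr xxpob nmew hec fxho eud jykts vrlm

Answer: jqd
rcar
gelpr
xxpob
nmew
hec
fxho
eud
jykts
vrlm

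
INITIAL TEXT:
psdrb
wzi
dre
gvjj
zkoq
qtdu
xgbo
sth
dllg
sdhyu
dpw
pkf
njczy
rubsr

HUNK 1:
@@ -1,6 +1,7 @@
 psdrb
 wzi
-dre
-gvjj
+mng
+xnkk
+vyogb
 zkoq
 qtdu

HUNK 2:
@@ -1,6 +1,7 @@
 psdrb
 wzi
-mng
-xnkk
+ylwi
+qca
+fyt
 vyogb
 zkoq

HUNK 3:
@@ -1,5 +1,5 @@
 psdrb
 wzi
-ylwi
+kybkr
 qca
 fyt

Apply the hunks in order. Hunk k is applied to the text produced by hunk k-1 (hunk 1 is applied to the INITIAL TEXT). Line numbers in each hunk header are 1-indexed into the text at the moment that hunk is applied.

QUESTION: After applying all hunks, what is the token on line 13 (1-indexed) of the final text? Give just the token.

Hunk 1: at line 1 remove [dre,gvjj] add [mng,xnkk,vyogb] -> 15 lines: psdrb wzi mng xnkk vyogb zkoq qtdu xgbo sth dllg sdhyu dpw pkf njczy rubsr
Hunk 2: at line 1 remove [mng,xnkk] add [ylwi,qca,fyt] -> 16 lines: psdrb wzi ylwi qca fyt vyogb zkoq qtdu xgbo sth dllg sdhyu dpw pkf njczy rubsr
Hunk 3: at line 1 remove [ylwi] add [kybkr] -> 16 lines: psdrb wzi kybkr qca fyt vyogb zkoq qtdu xgbo sth dllg sdhyu dpw pkf njczy rubsr
Final line 13: dpw

Answer: dpw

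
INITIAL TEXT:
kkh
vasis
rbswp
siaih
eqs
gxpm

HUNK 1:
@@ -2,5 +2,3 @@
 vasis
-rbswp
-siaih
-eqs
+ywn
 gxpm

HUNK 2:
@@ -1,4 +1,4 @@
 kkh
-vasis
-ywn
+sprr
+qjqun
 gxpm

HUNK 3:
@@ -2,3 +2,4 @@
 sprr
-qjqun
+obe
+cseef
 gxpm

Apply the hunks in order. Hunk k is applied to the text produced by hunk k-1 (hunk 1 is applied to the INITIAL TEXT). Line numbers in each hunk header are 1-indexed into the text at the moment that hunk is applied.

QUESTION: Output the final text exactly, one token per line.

Hunk 1: at line 2 remove [rbswp,siaih,eqs] add [ywn] -> 4 lines: kkh vasis ywn gxpm
Hunk 2: at line 1 remove [vasis,ywn] add [sprr,qjqun] -> 4 lines: kkh sprr qjqun gxpm
Hunk 3: at line 2 remove [qjqun] add [obe,cseef] -> 5 lines: kkh sprr obe cseef gxpm

Answer: kkh
sprr
obe
cseef
gxpm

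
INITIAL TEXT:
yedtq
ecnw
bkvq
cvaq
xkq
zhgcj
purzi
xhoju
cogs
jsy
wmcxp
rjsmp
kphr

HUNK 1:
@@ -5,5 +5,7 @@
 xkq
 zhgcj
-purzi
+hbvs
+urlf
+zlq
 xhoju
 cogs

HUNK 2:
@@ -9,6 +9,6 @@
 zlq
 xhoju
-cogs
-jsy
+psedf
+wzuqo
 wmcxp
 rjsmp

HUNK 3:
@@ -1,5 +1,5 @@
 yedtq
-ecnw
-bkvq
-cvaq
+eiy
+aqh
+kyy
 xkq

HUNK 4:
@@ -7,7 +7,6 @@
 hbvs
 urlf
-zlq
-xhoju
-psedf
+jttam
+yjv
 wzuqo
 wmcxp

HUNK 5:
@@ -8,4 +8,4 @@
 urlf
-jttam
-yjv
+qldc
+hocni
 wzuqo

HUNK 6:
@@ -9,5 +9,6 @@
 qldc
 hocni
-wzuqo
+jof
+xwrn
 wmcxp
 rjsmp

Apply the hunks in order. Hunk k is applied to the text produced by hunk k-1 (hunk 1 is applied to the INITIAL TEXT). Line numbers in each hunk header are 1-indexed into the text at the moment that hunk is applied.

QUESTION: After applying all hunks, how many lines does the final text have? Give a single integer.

Answer: 15

Derivation:
Hunk 1: at line 5 remove [purzi] add [hbvs,urlf,zlq] -> 15 lines: yedtq ecnw bkvq cvaq xkq zhgcj hbvs urlf zlq xhoju cogs jsy wmcxp rjsmp kphr
Hunk 2: at line 9 remove [cogs,jsy] add [psedf,wzuqo] -> 15 lines: yedtq ecnw bkvq cvaq xkq zhgcj hbvs urlf zlq xhoju psedf wzuqo wmcxp rjsmp kphr
Hunk 3: at line 1 remove [ecnw,bkvq,cvaq] add [eiy,aqh,kyy] -> 15 lines: yedtq eiy aqh kyy xkq zhgcj hbvs urlf zlq xhoju psedf wzuqo wmcxp rjsmp kphr
Hunk 4: at line 7 remove [zlq,xhoju,psedf] add [jttam,yjv] -> 14 lines: yedtq eiy aqh kyy xkq zhgcj hbvs urlf jttam yjv wzuqo wmcxp rjsmp kphr
Hunk 5: at line 8 remove [jttam,yjv] add [qldc,hocni] -> 14 lines: yedtq eiy aqh kyy xkq zhgcj hbvs urlf qldc hocni wzuqo wmcxp rjsmp kphr
Hunk 6: at line 9 remove [wzuqo] add [jof,xwrn] -> 15 lines: yedtq eiy aqh kyy xkq zhgcj hbvs urlf qldc hocni jof xwrn wmcxp rjsmp kphr
Final line count: 15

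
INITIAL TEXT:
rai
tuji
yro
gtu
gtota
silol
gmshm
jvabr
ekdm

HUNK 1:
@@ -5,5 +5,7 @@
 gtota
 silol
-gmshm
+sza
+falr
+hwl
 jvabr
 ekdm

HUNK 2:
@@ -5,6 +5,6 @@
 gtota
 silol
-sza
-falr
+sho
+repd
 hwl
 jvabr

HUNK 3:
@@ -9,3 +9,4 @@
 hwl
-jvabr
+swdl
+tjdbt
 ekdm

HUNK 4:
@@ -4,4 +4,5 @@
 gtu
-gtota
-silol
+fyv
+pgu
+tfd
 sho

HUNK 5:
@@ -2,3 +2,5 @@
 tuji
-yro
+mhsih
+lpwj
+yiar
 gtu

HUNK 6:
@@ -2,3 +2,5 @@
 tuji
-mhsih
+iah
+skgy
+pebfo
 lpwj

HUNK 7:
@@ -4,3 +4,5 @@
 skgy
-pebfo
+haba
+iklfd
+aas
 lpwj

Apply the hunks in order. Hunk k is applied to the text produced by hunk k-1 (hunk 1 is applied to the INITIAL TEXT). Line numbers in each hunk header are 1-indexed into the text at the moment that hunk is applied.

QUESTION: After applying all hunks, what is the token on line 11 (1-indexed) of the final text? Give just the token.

Answer: fyv

Derivation:
Hunk 1: at line 5 remove [gmshm] add [sza,falr,hwl] -> 11 lines: rai tuji yro gtu gtota silol sza falr hwl jvabr ekdm
Hunk 2: at line 5 remove [sza,falr] add [sho,repd] -> 11 lines: rai tuji yro gtu gtota silol sho repd hwl jvabr ekdm
Hunk 3: at line 9 remove [jvabr] add [swdl,tjdbt] -> 12 lines: rai tuji yro gtu gtota silol sho repd hwl swdl tjdbt ekdm
Hunk 4: at line 4 remove [gtota,silol] add [fyv,pgu,tfd] -> 13 lines: rai tuji yro gtu fyv pgu tfd sho repd hwl swdl tjdbt ekdm
Hunk 5: at line 2 remove [yro] add [mhsih,lpwj,yiar] -> 15 lines: rai tuji mhsih lpwj yiar gtu fyv pgu tfd sho repd hwl swdl tjdbt ekdm
Hunk 6: at line 2 remove [mhsih] add [iah,skgy,pebfo] -> 17 lines: rai tuji iah skgy pebfo lpwj yiar gtu fyv pgu tfd sho repd hwl swdl tjdbt ekdm
Hunk 7: at line 4 remove [pebfo] add [haba,iklfd,aas] -> 19 lines: rai tuji iah skgy haba iklfd aas lpwj yiar gtu fyv pgu tfd sho repd hwl swdl tjdbt ekdm
Final line 11: fyv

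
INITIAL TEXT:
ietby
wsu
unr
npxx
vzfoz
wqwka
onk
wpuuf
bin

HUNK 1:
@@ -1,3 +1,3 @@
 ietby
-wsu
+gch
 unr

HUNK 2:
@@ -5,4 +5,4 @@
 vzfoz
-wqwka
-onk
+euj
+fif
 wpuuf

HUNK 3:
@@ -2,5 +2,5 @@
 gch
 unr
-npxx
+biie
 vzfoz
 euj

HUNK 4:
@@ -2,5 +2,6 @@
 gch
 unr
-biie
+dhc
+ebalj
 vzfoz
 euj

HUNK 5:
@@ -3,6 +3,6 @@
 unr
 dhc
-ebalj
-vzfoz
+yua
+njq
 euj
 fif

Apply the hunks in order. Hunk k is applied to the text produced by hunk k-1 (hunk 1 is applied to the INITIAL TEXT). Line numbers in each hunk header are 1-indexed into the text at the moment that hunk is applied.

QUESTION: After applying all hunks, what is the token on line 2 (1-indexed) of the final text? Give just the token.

Answer: gch

Derivation:
Hunk 1: at line 1 remove [wsu] add [gch] -> 9 lines: ietby gch unr npxx vzfoz wqwka onk wpuuf bin
Hunk 2: at line 5 remove [wqwka,onk] add [euj,fif] -> 9 lines: ietby gch unr npxx vzfoz euj fif wpuuf bin
Hunk 3: at line 2 remove [npxx] add [biie] -> 9 lines: ietby gch unr biie vzfoz euj fif wpuuf bin
Hunk 4: at line 2 remove [biie] add [dhc,ebalj] -> 10 lines: ietby gch unr dhc ebalj vzfoz euj fif wpuuf bin
Hunk 5: at line 3 remove [ebalj,vzfoz] add [yua,njq] -> 10 lines: ietby gch unr dhc yua njq euj fif wpuuf bin
Final line 2: gch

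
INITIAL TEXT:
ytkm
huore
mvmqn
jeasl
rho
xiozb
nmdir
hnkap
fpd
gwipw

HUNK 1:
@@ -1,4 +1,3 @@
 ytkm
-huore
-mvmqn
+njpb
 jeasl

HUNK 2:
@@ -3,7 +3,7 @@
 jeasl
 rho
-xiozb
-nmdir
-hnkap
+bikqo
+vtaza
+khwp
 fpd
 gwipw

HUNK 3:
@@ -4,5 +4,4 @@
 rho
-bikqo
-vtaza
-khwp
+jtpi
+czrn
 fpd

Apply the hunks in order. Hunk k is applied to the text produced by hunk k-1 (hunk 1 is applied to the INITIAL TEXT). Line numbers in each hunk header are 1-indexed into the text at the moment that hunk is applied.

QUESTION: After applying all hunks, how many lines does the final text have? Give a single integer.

Hunk 1: at line 1 remove [huore,mvmqn] add [njpb] -> 9 lines: ytkm njpb jeasl rho xiozb nmdir hnkap fpd gwipw
Hunk 2: at line 3 remove [xiozb,nmdir,hnkap] add [bikqo,vtaza,khwp] -> 9 lines: ytkm njpb jeasl rho bikqo vtaza khwp fpd gwipw
Hunk 3: at line 4 remove [bikqo,vtaza,khwp] add [jtpi,czrn] -> 8 lines: ytkm njpb jeasl rho jtpi czrn fpd gwipw
Final line count: 8

Answer: 8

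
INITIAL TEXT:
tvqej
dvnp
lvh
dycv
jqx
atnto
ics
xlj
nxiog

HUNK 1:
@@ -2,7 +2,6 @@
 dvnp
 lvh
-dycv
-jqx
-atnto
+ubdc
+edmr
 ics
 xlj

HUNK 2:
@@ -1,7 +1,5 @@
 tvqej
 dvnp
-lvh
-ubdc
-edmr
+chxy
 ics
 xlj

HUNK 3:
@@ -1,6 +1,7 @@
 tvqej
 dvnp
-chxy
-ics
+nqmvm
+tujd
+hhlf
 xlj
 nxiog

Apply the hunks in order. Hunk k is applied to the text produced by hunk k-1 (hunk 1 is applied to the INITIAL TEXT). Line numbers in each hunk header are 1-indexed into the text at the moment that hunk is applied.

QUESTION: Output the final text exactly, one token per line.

Hunk 1: at line 2 remove [dycv,jqx,atnto] add [ubdc,edmr] -> 8 lines: tvqej dvnp lvh ubdc edmr ics xlj nxiog
Hunk 2: at line 1 remove [lvh,ubdc,edmr] add [chxy] -> 6 lines: tvqej dvnp chxy ics xlj nxiog
Hunk 3: at line 1 remove [chxy,ics] add [nqmvm,tujd,hhlf] -> 7 lines: tvqej dvnp nqmvm tujd hhlf xlj nxiog

Answer: tvqej
dvnp
nqmvm
tujd
hhlf
xlj
nxiog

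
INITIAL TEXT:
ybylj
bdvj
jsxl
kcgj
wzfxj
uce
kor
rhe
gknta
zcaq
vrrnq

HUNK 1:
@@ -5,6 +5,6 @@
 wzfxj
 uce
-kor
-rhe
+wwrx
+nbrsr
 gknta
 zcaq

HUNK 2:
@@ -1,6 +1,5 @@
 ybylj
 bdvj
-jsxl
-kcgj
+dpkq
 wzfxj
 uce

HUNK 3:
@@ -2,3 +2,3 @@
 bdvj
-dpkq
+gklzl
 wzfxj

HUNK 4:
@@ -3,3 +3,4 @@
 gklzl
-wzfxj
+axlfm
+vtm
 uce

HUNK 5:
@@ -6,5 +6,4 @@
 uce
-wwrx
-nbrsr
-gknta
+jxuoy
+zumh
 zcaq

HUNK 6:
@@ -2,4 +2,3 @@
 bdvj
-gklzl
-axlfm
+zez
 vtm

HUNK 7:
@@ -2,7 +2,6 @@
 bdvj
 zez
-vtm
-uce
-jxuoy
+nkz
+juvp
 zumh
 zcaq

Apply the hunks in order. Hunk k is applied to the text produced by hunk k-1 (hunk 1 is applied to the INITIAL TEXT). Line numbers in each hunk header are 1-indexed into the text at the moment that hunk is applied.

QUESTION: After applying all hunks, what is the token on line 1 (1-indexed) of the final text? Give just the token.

Answer: ybylj

Derivation:
Hunk 1: at line 5 remove [kor,rhe] add [wwrx,nbrsr] -> 11 lines: ybylj bdvj jsxl kcgj wzfxj uce wwrx nbrsr gknta zcaq vrrnq
Hunk 2: at line 1 remove [jsxl,kcgj] add [dpkq] -> 10 lines: ybylj bdvj dpkq wzfxj uce wwrx nbrsr gknta zcaq vrrnq
Hunk 3: at line 2 remove [dpkq] add [gklzl] -> 10 lines: ybylj bdvj gklzl wzfxj uce wwrx nbrsr gknta zcaq vrrnq
Hunk 4: at line 3 remove [wzfxj] add [axlfm,vtm] -> 11 lines: ybylj bdvj gklzl axlfm vtm uce wwrx nbrsr gknta zcaq vrrnq
Hunk 5: at line 6 remove [wwrx,nbrsr,gknta] add [jxuoy,zumh] -> 10 lines: ybylj bdvj gklzl axlfm vtm uce jxuoy zumh zcaq vrrnq
Hunk 6: at line 2 remove [gklzl,axlfm] add [zez] -> 9 lines: ybylj bdvj zez vtm uce jxuoy zumh zcaq vrrnq
Hunk 7: at line 2 remove [vtm,uce,jxuoy] add [nkz,juvp] -> 8 lines: ybylj bdvj zez nkz juvp zumh zcaq vrrnq
Final line 1: ybylj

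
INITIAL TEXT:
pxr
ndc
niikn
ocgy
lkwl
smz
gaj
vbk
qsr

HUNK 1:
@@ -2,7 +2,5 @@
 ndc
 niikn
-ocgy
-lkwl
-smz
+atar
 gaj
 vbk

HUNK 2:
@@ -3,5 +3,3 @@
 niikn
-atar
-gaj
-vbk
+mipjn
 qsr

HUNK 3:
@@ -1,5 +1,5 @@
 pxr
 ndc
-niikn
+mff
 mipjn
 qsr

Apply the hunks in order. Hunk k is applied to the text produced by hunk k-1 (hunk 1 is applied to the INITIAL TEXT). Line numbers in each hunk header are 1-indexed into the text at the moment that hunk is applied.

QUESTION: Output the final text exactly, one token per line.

Hunk 1: at line 2 remove [ocgy,lkwl,smz] add [atar] -> 7 lines: pxr ndc niikn atar gaj vbk qsr
Hunk 2: at line 3 remove [atar,gaj,vbk] add [mipjn] -> 5 lines: pxr ndc niikn mipjn qsr
Hunk 3: at line 1 remove [niikn] add [mff] -> 5 lines: pxr ndc mff mipjn qsr

Answer: pxr
ndc
mff
mipjn
qsr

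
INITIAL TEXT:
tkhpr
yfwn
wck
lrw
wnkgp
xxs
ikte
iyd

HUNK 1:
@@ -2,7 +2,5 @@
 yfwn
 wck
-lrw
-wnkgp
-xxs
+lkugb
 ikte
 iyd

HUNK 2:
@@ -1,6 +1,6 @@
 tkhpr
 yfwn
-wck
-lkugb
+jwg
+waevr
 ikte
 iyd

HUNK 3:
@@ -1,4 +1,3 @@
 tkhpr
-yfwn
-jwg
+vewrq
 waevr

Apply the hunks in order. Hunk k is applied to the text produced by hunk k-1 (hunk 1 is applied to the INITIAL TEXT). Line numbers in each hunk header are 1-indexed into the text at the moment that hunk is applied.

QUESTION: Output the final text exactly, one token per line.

Hunk 1: at line 2 remove [lrw,wnkgp,xxs] add [lkugb] -> 6 lines: tkhpr yfwn wck lkugb ikte iyd
Hunk 2: at line 1 remove [wck,lkugb] add [jwg,waevr] -> 6 lines: tkhpr yfwn jwg waevr ikte iyd
Hunk 3: at line 1 remove [yfwn,jwg] add [vewrq] -> 5 lines: tkhpr vewrq waevr ikte iyd

Answer: tkhpr
vewrq
waevr
ikte
iyd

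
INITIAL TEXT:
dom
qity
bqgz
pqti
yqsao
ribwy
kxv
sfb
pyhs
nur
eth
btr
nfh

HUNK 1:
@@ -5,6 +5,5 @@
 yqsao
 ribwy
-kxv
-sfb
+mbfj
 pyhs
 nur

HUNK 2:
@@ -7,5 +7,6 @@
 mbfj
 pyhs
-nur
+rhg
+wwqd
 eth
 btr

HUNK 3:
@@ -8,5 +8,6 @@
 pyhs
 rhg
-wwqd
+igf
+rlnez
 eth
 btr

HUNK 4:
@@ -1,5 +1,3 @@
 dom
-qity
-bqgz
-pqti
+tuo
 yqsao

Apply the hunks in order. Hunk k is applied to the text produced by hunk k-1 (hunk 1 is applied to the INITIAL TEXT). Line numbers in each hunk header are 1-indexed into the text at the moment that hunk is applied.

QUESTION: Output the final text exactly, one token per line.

Hunk 1: at line 5 remove [kxv,sfb] add [mbfj] -> 12 lines: dom qity bqgz pqti yqsao ribwy mbfj pyhs nur eth btr nfh
Hunk 2: at line 7 remove [nur] add [rhg,wwqd] -> 13 lines: dom qity bqgz pqti yqsao ribwy mbfj pyhs rhg wwqd eth btr nfh
Hunk 3: at line 8 remove [wwqd] add [igf,rlnez] -> 14 lines: dom qity bqgz pqti yqsao ribwy mbfj pyhs rhg igf rlnez eth btr nfh
Hunk 4: at line 1 remove [qity,bqgz,pqti] add [tuo] -> 12 lines: dom tuo yqsao ribwy mbfj pyhs rhg igf rlnez eth btr nfh

Answer: dom
tuo
yqsao
ribwy
mbfj
pyhs
rhg
igf
rlnez
eth
btr
nfh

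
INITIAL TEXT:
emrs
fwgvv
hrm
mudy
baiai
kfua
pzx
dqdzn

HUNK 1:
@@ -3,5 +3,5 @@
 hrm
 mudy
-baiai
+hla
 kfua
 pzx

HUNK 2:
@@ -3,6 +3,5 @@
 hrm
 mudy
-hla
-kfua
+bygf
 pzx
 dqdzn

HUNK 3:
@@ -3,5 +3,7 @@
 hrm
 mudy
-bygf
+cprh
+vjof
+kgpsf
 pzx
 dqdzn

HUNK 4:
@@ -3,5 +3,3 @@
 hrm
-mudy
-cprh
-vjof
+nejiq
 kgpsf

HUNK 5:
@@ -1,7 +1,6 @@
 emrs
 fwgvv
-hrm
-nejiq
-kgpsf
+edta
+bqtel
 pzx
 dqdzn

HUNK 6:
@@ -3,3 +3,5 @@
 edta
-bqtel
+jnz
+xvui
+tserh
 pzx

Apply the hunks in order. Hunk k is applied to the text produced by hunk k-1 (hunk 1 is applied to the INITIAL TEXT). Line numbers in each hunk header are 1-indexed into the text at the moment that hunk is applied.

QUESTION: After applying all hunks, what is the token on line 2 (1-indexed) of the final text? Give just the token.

Answer: fwgvv

Derivation:
Hunk 1: at line 3 remove [baiai] add [hla] -> 8 lines: emrs fwgvv hrm mudy hla kfua pzx dqdzn
Hunk 2: at line 3 remove [hla,kfua] add [bygf] -> 7 lines: emrs fwgvv hrm mudy bygf pzx dqdzn
Hunk 3: at line 3 remove [bygf] add [cprh,vjof,kgpsf] -> 9 lines: emrs fwgvv hrm mudy cprh vjof kgpsf pzx dqdzn
Hunk 4: at line 3 remove [mudy,cprh,vjof] add [nejiq] -> 7 lines: emrs fwgvv hrm nejiq kgpsf pzx dqdzn
Hunk 5: at line 1 remove [hrm,nejiq,kgpsf] add [edta,bqtel] -> 6 lines: emrs fwgvv edta bqtel pzx dqdzn
Hunk 6: at line 3 remove [bqtel] add [jnz,xvui,tserh] -> 8 lines: emrs fwgvv edta jnz xvui tserh pzx dqdzn
Final line 2: fwgvv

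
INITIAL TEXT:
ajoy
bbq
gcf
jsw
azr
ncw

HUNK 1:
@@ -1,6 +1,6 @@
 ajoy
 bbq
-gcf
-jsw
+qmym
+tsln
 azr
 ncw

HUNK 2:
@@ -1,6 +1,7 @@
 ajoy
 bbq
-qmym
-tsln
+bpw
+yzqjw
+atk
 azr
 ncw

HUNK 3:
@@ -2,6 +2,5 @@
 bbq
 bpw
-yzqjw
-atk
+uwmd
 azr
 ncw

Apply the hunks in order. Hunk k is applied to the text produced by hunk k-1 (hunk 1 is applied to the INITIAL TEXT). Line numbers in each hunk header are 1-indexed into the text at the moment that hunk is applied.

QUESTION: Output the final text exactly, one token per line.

Hunk 1: at line 1 remove [gcf,jsw] add [qmym,tsln] -> 6 lines: ajoy bbq qmym tsln azr ncw
Hunk 2: at line 1 remove [qmym,tsln] add [bpw,yzqjw,atk] -> 7 lines: ajoy bbq bpw yzqjw atk azr ncw
Hunk 3: at line 2 remove [yzqjw,atk] add [uwmd] -> 6 lines: ajoy bbq bpw uwmd azr ncw

Answer: ajoy
bbq
bpw
uwmd
azr
ncw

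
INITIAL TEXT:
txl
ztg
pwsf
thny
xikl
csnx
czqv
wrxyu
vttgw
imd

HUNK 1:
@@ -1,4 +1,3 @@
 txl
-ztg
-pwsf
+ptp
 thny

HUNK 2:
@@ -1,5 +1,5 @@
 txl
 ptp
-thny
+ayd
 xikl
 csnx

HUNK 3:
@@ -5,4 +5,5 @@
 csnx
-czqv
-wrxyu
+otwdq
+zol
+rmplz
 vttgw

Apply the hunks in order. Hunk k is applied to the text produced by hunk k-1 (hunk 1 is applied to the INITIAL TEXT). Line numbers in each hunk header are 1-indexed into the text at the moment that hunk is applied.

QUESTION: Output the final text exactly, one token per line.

Hunk 1: at line 1 remove [ztg,pwsf] add [ptp] -> 9 lines: txl ptp thny xikl csnx czqv wrxyu vttgw imd
Hunk 2: at line 1 remove [thny] add [ayd] -> 9 lines: txl ptp ayd xikl csnx czqv wrxyu vttgw imd
Hunk 3: at line 5 remove [czqv,wrxyu] add [otwdq,zol,rmplz] -> 10 lines: txl ptp ayd xikl csnx otwdq zol rmplz vttgw imd

Answer: txl
ptp
ayd
xikl
csnx
otwdq
zol
rmplz
vttgw
imd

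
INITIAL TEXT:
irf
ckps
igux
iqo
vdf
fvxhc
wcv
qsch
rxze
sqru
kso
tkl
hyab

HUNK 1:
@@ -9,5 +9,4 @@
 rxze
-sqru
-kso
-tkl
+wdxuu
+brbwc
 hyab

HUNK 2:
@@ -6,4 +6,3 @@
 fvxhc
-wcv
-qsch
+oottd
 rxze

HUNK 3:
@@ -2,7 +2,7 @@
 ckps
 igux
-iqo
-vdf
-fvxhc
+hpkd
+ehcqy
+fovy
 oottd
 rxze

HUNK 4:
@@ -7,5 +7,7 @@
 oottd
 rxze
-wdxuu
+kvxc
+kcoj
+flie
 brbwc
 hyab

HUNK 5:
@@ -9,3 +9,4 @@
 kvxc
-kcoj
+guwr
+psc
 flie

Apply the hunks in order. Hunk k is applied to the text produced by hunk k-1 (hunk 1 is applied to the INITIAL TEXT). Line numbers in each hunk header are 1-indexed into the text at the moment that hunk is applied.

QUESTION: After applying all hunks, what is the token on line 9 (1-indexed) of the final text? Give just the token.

Hunk 1: at line 9 remove [sqru,kso,tkl] add [wdxuu,brbwc] -> 12 lines: irf ckps igux iqo vdf fvxhc wcv qsch rxze wdxuu brbwc hyab
Hunk 2: at line 6 remove [wcv,qsch] add [oottd] -> 11 lines: irf ckps igux iqo vdf fvxhc oottd rxze wdxuu brbwc hyab
Hunk 3: at line 2 remove [iqo,vdf,fvxhc] add [hpkd,ehcqy,fovy] -> 11 lines: irf ckps igux hpkd ehcqy fovy oottd rxze wdxuu brbwc hyab
Hunk 4: at line 7 remove [wdxuu] add [kvxc,kcoj,flie] -> 13 lines: irf ckps igux hpkd ehcqy fovy oottd rxze kvxc kcoj flie brbwc hyab
Hunk 5: at line 9 remove [kcoj] add [guwr,psc] -> 14 lines: irf ckps igux hpkd ehcqy fovy oottd rxze kvxc guwr psc flie brbwc hyab
Final line 9: kvxc

Answer: kvxc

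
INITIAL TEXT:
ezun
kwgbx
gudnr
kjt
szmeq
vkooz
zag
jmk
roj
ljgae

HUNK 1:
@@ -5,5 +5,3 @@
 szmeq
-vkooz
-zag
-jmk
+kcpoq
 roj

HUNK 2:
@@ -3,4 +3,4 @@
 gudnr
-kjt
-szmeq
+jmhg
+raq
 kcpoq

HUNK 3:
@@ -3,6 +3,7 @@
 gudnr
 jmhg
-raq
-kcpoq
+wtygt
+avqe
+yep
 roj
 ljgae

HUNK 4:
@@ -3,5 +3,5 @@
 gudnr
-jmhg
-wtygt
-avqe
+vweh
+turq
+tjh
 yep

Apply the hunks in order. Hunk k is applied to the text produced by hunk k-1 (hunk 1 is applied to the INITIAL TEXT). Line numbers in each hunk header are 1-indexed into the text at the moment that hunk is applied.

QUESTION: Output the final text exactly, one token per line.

Hunk 1: at line 5 remove [vkooz,zag,jmk] add [kcpoq] -> 8 lines: ezun kwgbx gudnr kjt szmeq kcpoq roj ljgae
Hunk 2: at line 3 remove [kjt,szmeq] add [jmhg,raq] -> 8 lines: ezun kwgbx gudnr jmhg raq kcpoq roj ljgae
Hunk 3: at line 3 remove [raq,kcpoq] add [wtygt,avqe,yep] -> 9 lines: ezun kwgbx gudnr jmhg wtygt avqe yep roj ljgae
Hunk 4: at line 3 remove [jmhg,wtygt,avqe] add [vweh,turq,tjh] -> 9 lines: ezun kwgbx gudnr vweh turq tjh yep roj ljgae

Answer: ezun
kwgbx
gudnr
vweh
turq
tjh
yep
roj
ljgae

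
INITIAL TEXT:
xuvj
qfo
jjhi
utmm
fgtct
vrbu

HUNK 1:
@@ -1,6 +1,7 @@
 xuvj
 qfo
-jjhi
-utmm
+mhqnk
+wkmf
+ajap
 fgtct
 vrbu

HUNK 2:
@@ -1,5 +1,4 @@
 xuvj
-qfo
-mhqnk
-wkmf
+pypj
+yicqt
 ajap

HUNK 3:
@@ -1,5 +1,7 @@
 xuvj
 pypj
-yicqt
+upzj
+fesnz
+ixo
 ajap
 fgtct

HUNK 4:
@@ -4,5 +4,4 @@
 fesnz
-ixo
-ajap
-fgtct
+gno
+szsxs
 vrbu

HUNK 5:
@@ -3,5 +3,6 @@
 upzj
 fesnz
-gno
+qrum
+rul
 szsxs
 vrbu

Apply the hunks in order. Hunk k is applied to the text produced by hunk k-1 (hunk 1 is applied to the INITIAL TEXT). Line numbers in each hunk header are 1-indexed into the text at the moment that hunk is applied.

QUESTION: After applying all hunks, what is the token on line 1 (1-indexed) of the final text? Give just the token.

Hunk 1: at line 1 remove [jjhi,utmm] add [mhqnk,wkmf,ajap] -> 7 lines: xuvj qfo mhqnk wkmf ajap fgtct vrbu
Hunk 2: at line 1 remove [qfo,mhqnk,wkmf] add [pypj,yicqt] -> 6 lines: xuvj pypj yicqt ajap fgtct vrbu
Hunk 3: at line 1 remove [yicqt] add [upzj,fesnz,ixo] -> 8 lines: xuvj pypj upzj fesnz ixo ajap fgtct vrbu
Hunk 4: at line 4 remove [ixo,ajap,fgtct] add [gno,szsxs] -> 7 lines: xuvj pypj upzj fesnz gno szsxs vrbu
Hunk 5: at line 3 remove [gno] add [qrum,rul] -> 8 lines: xuvj pypj upzj fesnz qrum rul szsxs vrbu
Final line 1: xuvj

Answer: xuvj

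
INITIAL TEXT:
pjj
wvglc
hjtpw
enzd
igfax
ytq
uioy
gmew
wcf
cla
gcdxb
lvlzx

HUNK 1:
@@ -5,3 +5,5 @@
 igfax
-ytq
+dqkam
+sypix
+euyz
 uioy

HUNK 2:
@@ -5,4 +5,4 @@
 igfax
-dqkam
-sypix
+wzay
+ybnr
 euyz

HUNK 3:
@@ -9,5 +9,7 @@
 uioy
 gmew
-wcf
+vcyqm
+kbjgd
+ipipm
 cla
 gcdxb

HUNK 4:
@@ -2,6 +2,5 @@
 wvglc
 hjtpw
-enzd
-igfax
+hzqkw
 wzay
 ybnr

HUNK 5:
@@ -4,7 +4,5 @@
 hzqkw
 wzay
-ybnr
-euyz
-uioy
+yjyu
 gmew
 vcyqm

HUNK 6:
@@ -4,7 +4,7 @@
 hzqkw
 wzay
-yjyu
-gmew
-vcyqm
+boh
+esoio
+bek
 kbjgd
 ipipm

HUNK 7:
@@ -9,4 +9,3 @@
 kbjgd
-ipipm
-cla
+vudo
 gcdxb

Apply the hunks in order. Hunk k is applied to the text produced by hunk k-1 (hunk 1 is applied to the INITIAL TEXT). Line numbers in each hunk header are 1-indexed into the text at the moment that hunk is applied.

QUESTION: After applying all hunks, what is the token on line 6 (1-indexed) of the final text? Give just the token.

Hunk 1: at line 5 remove [ytq] add [dqkam,sypix,euyz] -> 14 lines: pjj wvglc hjtpw enzd igfax dqkam sypix euyz uioy gmew wcf cla gcdxb lvlzx
Hunk 2: at line 5 remove [dqkam,sypix] add [wzay,ybnr] -> 14 lines: pjj wvglc hjtpw enzd igfax wzay ybnr euyz uioy gmew wcf cla gcdxb lvlzx
Hunk 3: at line 9 remove [wcf] add [vcyqm,kbjgd,ipipm] -> 16 lines: pjj wvglc hjtpw enzd igfax wzay ybnr euyz uioy gmew vcyqm kbjgd ipipm cla gcdxb lvlzx
Hunk 4: at line 2 remove [enzd,igfax] add [hzqkw] -> 15 lines: pjj wvglc hjtpw hzqkw wzay ybnr euyz uioy gmew vcyqm kbjgd ipipm cla gcdxb lvlzx
Hunk 5: at line 4 remove [ybnr,euyz,uioy] add [yjyu] -> 13 lines: pjj wvglc hjtpw hzqkw wzay yjyu gmew vcyqm kbjgd ipipm cla gcdxb lvlzx
Hunk 6: at line 4 remove [yjyu,gmew,vcyqm] add [boh,esoio,bek] -> 13 lines: pjj wvglc hjtpw hzqkw wzay boh esoio bek kbjgd ipipm cla gcdxb lvlzx
Hunk 7: at line 9 remove [ipipm,cla] add [vudo] -> 12 lines: pjj wvglc hjtpw hzqkw wzay boh esoio bek kbjgd vudo gcdxb lvlzx
Final line 6: boh

Answer: boh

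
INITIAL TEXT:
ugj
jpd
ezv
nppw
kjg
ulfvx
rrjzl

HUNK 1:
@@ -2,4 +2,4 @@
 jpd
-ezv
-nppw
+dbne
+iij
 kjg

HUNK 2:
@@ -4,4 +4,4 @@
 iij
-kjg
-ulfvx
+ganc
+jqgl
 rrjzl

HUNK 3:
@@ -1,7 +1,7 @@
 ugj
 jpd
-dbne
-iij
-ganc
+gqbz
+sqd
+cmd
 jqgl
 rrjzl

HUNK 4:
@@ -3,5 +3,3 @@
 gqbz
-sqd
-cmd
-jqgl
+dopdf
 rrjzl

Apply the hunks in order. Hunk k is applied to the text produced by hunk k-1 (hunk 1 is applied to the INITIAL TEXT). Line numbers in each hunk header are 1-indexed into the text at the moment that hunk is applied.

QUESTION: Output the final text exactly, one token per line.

Hunk 1: at line 2 remove [ezv,nppw] add [dbne,iij] -> 7 lines: ugj jpd dbne iij kjg ulfvx rrjzl
Hunk 2: at line 4 remove [kjg,ulfvx] add [ganc,jqgl] -> 7 lines: ugj jpd dbne iij ganc jqgl rrjzl
Hunk 3: at line 1 remove [dbne,iij,ganc] add [gqbz,sqd,cmd] -> 7 lines: ugj jpd gqbz sqd cmd jqgl rrjzl
Hunk 4: at line 3 remove [sqd,cmd,jqgl] add [dopdf] -> 5 lines: ugj jpd gqbz dopdf rrjzl

Answer: ugj
jpd
gqbz
dopdf
rrjzl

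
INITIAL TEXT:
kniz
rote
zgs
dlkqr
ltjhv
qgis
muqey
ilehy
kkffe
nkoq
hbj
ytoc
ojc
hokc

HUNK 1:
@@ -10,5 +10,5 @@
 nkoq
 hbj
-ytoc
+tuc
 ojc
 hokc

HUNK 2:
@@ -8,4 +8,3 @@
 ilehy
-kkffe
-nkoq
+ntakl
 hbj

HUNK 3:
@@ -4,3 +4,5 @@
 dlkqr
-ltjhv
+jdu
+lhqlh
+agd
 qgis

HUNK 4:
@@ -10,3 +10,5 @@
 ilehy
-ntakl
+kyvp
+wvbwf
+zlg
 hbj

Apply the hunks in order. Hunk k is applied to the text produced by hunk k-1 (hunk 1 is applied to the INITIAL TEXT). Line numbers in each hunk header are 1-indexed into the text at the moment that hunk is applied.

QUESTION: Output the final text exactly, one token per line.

Hunk 1: at line 10 remove [ytoc] add [tuc] -> 14 lines: kniz rote zgs dlkqr ltjhv qgis muqey ilehy kkffe nkoq hbj tuc ojc hokc
Hunk 2: at line 8 remove [kkffe,nkoq] add [ntakl] -> 13 lines: kniz rote zgs dlkqr ltjhv qgis muqey ilehy ntakl hbj tuc ojc hokc
Hunk 3: at line 4 remove [ltjhv] add [jdu,lhqlh,agd] -> 15 lines: kniz rote zgs dlkqr jdu lhqlh agd qgis muqey ilehy ntakl hbj tuc ojc hokc
Hunk 4: at line 10 remove [ntakl] add [kyvp,wvbwf,zlg] -> 17 lines: kniz rote zgs dlkqr jdu lhqlh agd qgis muqey ilehy kyvp wvbwf zlg hbj tuc ojc hokc

Answer: kniz
rote
zgs
dlkqr
jdu
lhqlh
agd
qgis
muqey
ilehy
kyvp
wvbwf
zlg
hbj
tuc
ojc
hokc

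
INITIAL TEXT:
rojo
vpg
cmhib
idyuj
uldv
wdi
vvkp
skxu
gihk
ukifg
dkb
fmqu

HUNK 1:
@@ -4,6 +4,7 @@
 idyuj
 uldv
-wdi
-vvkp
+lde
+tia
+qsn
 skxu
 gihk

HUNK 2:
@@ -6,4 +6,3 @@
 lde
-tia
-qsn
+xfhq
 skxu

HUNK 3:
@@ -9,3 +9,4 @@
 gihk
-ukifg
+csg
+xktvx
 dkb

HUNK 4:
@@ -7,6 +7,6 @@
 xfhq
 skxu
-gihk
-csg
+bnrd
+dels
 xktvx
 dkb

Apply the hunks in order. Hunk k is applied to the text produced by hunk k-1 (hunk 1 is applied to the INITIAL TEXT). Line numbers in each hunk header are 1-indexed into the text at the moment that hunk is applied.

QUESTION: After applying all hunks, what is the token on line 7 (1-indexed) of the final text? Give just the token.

Answer: xfhq

Derivation:
Hunk 1: at line 4 remove [wdi,vvkp] add [lde,tia,qsn] -> 13 lines: rojo vpg cmhib idyuj uldv lde tia qsn skxu gihk ukifg dkb fmqu
Hunk 2: at line 6 remove [tia,qsn] add [xfhq] -> 12 lines: rojo vpg cmhib idyuj uldv lde xfhq skxu gihk ukifg dkb fmqu
Hunk 3: at line 9 remove [ukifg] add [csg,xktvx] -> 13 lines: rojo vpg cmhib idyuj uldv lde xfhq skxu gihk csg xktvx dkb fmqu
Hunk 4: at line 7 remove [gihk,csg] add [bnrd,dels] -> 13 lines: rojo vpg cmhib idyuj uldv lde xfhq skxu bnrd dels xktvx dkb fmqu
Final line 7: xfhq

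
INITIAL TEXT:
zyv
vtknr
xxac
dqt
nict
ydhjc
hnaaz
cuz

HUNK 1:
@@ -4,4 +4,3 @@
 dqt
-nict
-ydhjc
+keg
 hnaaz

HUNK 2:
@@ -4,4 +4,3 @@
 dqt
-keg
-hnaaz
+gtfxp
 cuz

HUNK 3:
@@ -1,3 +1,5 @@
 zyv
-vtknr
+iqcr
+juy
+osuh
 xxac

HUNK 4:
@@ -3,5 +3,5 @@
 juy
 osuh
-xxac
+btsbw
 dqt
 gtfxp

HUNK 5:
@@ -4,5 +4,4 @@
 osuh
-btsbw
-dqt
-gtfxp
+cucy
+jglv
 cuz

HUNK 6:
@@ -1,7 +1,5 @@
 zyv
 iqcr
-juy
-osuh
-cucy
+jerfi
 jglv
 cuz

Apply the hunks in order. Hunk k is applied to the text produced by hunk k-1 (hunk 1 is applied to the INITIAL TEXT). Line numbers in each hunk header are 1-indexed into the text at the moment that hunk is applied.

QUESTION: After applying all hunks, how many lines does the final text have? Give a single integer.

Hunk 1: at line 4 remove [nict,ydhjc] add [keg] -> 7 lines: zyv vtknr xxac dqt keg hnaaz cuz
Hunk 2: at line 4 remove [keg,hnaaz] add [gtfxp] -> 6 lines: zyv vtknr xxac dqt gtfxp cuz
Hunk 3: at line 1 remove [vtknr] add [iqcr,juy,osuh] -> 8 lines: zyv iqcr juy osuh xxac dqt gtfxp cuz
Hunk 4: at line 3 remove [xxac] add [btsbw] -> 8 lines: zyv iqcr juy osuh btsbw dqt gtfxp cuz
Hunk 5: at line 4 remove [btsbw,dqt,gtfxp] add [cucy,jglv] -> 7 lines: zyv iqcr juy osuh cucy jglv cuz
Hunk 6: at line 1 remove [juy,osuh,cucy] add [jerfi] -> 5 lines: zyv iqcr jerfi jglv cuz
Final line count: 5

Answer: 5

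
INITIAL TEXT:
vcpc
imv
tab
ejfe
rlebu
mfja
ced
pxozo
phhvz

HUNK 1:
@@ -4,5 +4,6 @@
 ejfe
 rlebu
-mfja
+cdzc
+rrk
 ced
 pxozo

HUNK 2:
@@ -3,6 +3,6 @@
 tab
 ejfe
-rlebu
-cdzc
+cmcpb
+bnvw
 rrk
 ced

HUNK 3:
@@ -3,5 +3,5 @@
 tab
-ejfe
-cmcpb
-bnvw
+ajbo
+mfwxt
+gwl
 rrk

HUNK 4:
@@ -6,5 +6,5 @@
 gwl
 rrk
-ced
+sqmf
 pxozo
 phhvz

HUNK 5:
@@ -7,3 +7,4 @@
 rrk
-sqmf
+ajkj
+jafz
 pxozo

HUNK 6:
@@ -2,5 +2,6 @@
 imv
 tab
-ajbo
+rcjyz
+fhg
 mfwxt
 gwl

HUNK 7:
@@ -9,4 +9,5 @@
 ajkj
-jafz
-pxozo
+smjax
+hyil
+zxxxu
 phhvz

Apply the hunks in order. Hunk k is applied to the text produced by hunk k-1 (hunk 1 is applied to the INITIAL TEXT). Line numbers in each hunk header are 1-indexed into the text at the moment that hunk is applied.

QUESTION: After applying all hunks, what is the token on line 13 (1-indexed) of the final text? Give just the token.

Hunk 1: at line 4 remove [mfja] add [cdzc,rrk] -> 10 lines: vcpc imv tab ejfe rlebu cdzc rrk ced pxozo phhvz
Hunk 2: at line 3 remove [rlebu,cdzc] add [cmcpb,bnvw] -> 10 lines: vcpc imv tab ejfe cmcpb bnvw rrk ced pxozo phhvz
Hunk 3: at line 3 remove [ejfe,cmcpb,bnvw] add [ajbo,mfwxt,gwl] -> 10 lines: vcpc imv tab ajbo mfwxt gwl rrk ced pxozo phhvz
Hunk 4: at line 6 remove [ced] add [sqmf] -> 10 lines: vcpc imv tab ajbo mfwxt gwl rrk sqmf pxozo phhvz
Hunk 5: at line 7 remove [sqmf] add [ajkj,jafz] -> 11 lines: vcpc imv tab ajbo mfwxt gwl rrk ajkj jafz pxozo phhvz
Hunk 6: at line 2 remove [ajbo] add [rcjyz,fhg] -> 12 lines: vcpc imv tab rcjyz fhg mfwxt gwl rrk ajkj jafz pxozo phhvz
Hunk 7: at line 9 remove [jafz,pxozo] add [smjax,hyil,zxxxu] -> 13 lines: vcpc imv tab rcjyz fhg mfwxt gwl rrk ajkj smjax hyil zxxxu phhvz
Final line 13: phhvz

Answer: phhvz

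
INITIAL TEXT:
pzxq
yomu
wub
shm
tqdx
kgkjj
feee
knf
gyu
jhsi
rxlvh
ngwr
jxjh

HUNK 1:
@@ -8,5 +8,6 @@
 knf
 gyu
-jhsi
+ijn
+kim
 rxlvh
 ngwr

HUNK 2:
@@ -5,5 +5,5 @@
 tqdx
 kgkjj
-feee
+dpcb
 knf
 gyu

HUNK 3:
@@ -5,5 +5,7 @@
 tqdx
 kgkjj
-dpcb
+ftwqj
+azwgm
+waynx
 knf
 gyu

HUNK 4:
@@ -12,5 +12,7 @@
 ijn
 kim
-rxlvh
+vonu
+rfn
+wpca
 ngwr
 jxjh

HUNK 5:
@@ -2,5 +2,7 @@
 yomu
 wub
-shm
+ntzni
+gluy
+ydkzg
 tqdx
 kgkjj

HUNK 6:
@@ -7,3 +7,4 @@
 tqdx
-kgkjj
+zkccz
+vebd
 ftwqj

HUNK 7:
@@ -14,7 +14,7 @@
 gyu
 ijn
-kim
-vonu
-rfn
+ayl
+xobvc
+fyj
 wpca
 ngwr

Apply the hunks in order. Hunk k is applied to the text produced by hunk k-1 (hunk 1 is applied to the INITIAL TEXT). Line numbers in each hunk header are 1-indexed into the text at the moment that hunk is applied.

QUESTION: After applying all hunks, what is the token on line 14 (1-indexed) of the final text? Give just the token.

Hunk 1: at line 8 remove [jhsi] add [ijn,kim] -> 14 lines: pzxq yomu wub shm tqdx kgkjj feee knf gyu ijn kim rxlvh ngwr jxjh
Hunk 2: at line 5 remove [feee] add [dpcb] -> 14 lines: pzxq yomu wub shm tqdx kgkjj dpcb knf gyu ijn kim rxlvh ngwr jxjh
Hunk 3: at line 5 remove [dpcb] add [ftwqj,azwgm,waynx] -> 16 lines: pzxq yomu wub shm tqdx kgkjj ftwqj azwgm waynx knf gyu ijn kim rxlvh ngwr jxjh
Hunk 4: at line 12 remove [rxlvh] add [vonu,rfn,wpca] -> 18 lines: pzxq yomu wub shm tqdx kgkjj ftwqj azwgm waynx knf gyu ijn kim vonu rfn wpca ngwr jxjh
Hunk 5: at line 2 remove [shm] add [ntzni,gluy,ydkzg] -> 20 lines: pzxq yomu wub ntzni gluy ydkzg tqdx kgkjj ftwqj azwgm waynx knf gyu ijn kim vonu rfn wpca ngwr jxjh
Hunk 6: at line 7 remove [kgkjj] add [zkccz,vebd] -> 21 lines: pzxq yomu wub ntzni gluy ydkzg tqdx zkccz vebd ftwqj azwgm waynx knf gyu ijn kim vonu rfn wpca ngwr jxjh
Hunk 7: at line 14 remove [kim,vonu,rfn] add [ayl,xobvc,fyj] -> 21 lines: pzxq yomu wub ntzni gluy ydkzg tqdx zkccz vebd ftwqj azwgm waynx knf gyu ijn ayl xobvc fyj wpca ngwr jxjh
Final line 14: gyu

Answer: gyu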